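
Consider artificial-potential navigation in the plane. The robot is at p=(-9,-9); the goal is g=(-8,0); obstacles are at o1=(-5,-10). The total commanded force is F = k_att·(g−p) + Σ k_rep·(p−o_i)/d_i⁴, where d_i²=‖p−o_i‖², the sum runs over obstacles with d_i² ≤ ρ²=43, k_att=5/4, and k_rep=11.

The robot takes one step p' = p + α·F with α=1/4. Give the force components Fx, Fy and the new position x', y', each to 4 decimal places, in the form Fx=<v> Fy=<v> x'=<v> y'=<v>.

F_att = 5/4·(g−p) = 5/4·(1,9) = (1.2500,11.2500)
o1: d²=17 ≤ ρ²=43; F_rep = 11·(-4,1)/17² = (-0.1522,0.0381)
F = F_att + ΣF_rep = (1.0978,11.2881)
p' = p + 1/4·F = (-8.7256,-6.1780)

Fx=1.0978 Fy=11.2881 x'=-8.7256 y'=-6.1780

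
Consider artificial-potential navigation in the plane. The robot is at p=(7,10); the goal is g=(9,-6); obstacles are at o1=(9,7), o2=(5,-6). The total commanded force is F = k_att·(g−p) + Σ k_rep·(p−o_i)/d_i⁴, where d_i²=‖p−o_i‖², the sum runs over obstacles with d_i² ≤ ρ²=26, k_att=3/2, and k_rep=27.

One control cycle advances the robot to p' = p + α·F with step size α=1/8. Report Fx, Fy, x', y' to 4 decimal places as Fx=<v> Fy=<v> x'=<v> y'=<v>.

F_att = 3/2·(g−p) = 3/2·(2,-16) = (3.0000,-24.0000)
o1: d²=13 ≤ ρ²=26; F_rep = 27·(-2,3)/13² = (-0.3195,0.4793)
o2: d²=260 > ρ²=26 → inactive
F = F_att + ΣF_rep = (2.6805,-23.5207)
p' = p + 1/8·F = (7.3351,7.0599)

Fx=2.6805 Fy=-23.5207 x'=7.3351 y'=7.0599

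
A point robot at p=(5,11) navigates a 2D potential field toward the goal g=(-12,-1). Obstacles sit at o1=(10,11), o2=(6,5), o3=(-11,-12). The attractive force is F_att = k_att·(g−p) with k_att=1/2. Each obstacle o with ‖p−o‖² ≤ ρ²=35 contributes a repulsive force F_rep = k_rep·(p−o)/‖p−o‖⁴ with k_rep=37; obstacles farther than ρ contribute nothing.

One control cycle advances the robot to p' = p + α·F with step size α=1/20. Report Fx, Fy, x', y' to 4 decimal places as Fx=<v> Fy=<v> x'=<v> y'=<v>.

Fx=-8.7960 Fy=-6.0000 x'=4.5602 y'=10.7000

F_att = 1/2·(g−p) = 1/2·(-17,-12) = (-8.5000,-6.0000)
o1: d²=25 ≤ ρ²=35; F_rep = 37·(-5,0)/25² = (-0.2960,0.0000)
o2: d²=37 > ρ²=35 → inactive
o3: d²=785 > ρ²=35 → inactive
F = F_att + ΣF_rep = (-8.7960,-6.0000)
p' = p + 1/20·F = (4.5602,10.7000)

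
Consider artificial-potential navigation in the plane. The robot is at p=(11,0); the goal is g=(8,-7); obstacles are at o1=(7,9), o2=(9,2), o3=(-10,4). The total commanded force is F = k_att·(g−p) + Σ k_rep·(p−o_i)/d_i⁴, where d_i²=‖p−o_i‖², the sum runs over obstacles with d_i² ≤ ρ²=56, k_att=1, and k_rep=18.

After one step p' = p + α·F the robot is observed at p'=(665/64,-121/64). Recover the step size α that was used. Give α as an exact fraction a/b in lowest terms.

α = 1/4

F_att = 1·(g−p) = 1·(-3,-7) = (-3.0000,-7.0000)
o1: d²=97 > ρ²=56 → inactive
o2: d²=8 ≤ ρ²=56; F_rep = 18·(2,-2)/8² = (0.5625,-0.5625)
o3: d²=457 > ρ²=56 → inactive
F = F_att + ΣF_rep = (-2.4375,-7.5625)
Δp = p'−p = (-0.6094,-1.8906); α = Δx/Fx = (-39/64) / (-39/16) = 1/4
check: Δy/Fy = (-121/64) / (-121/16) = 1/4 ✓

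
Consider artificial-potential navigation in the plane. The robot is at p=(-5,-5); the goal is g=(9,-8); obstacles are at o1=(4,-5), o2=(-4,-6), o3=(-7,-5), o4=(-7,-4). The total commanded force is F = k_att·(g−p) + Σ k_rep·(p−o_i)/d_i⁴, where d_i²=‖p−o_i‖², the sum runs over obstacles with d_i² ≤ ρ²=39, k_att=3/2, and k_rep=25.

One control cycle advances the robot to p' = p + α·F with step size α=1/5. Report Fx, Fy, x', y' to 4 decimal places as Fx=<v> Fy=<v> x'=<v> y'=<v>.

Fx=19.8750 Fy=0.7500 x'=-1.0250 y'=-4.8500

F_att = 3/2·(g−p) = 3/2·(14,-3) = (21.0000,-4.5000)
o1: d²=81 > ρ²=39 → inactive
o2: d²=2 ≤ ρ²=39; F_rep = 25·(-1,1)/2² = (-6.2500,6.2500)
o3: d²=4 ≤ ρ²=39; F_rep = 25·(2,0)/4² = (3.1250,0.0000)
o4: d²=5 ≤ ρ²=39; F_rep = 25·(2,-1)/5² = (2.0000,-1.0000)
F = F_att + ΣF_rep = (19.8750,0.7500)
p' = p + 1/5·F = (-1.0250,-4.8500)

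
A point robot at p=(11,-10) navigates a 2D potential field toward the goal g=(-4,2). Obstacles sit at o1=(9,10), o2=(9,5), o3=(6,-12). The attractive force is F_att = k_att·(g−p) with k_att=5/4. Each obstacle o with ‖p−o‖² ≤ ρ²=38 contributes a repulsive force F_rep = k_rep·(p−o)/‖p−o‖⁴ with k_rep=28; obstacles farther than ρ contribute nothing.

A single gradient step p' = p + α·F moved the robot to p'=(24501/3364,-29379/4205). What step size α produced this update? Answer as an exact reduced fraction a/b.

F_att = 5/4·(g−p) = 5/4·(-15,12) = (-18.7500,15.0000)
o1: d²=404 > ρ²=38 → inactive
o2: d²=229 > ρ²=38 → inactive
o3: d²=29 ≤ ρ²=38; F_rep = 28·(5,2)/29² = (0.1665,0.0666)
F = F_att + ΣF_rep = (-18.5835,15.0666)
Δp = p'−p = (-3.7167,3.0133); α = Δx/Fx = (-12503/3364) / (-62515/3364) = 1/5
check: Δy/Fy = (12671/4205) / (12671/841) = 1/5 ✓

α = 1/5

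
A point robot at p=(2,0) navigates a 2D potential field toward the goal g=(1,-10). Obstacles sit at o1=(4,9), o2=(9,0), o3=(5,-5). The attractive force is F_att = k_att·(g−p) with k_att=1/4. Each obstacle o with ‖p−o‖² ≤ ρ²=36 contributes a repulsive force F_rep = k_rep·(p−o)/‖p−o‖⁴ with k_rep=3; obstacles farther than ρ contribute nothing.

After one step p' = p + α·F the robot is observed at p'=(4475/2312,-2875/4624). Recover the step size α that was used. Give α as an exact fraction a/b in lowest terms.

F_att = 1/4·(g−p) = 1/4·(-1,-10) = (-0.2500,-2.5000)
o1: d²=85 > ρ²=36 → inactive
o2: d²=49 > ρ²=36 → inactive
o3: d²=34 ≤ ρ²=36; F_rep = 3·(-3,5)/34² = (-0.0078,0.0130)
F = F_att + ΣF_rep = (-0.2578,-2.4870)
Δp = p'−p = (-0.0644,-0.6218); α = Δx/Fx = (-149/2312) / (-149/578) = 1/4
check: Δy/Fy = (-2875/4624) / (-2875/1156) = 1/4 ✓

α = 1/4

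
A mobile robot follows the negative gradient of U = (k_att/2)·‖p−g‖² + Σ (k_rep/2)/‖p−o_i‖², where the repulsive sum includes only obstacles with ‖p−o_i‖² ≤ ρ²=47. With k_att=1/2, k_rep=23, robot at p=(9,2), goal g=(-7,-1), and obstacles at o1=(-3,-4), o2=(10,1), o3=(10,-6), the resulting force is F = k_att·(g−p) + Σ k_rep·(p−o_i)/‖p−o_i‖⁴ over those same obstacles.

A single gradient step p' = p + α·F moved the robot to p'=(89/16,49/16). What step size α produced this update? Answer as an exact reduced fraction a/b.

α = 1/4

F_att = 1/2·(g−p) = 1/2·(-16,-3) = (-8.0000,-1.5000)
o1: d²=180 > ρ²=47 → inactive
o2: d²=2 ≤ ρ²=47; F_rep = 23·(-1,1)/2² = (-5.7500,5.7500)
o3: d²=65 > ρ²=47 → inactive
F = F_att + ΣF_rep = (-13.7500,4.2500)
Δp = p'−p = (-3.4375,1.0625); α = Δx/Fx = (-55/16) / (-55/4) = 1/4
check: Δy/Fy = (17/16) / (17/4) = 1/4 ✓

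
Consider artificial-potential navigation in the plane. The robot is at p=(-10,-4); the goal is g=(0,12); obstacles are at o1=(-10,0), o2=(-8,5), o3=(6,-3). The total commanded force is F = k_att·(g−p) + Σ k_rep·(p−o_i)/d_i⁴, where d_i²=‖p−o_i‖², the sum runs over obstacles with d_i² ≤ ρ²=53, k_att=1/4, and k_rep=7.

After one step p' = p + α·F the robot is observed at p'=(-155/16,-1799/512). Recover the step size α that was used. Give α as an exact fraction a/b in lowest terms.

F_att = 1/4·(g−p) = 1/4·(10,16) = (2.5000,4.0000)
o1: d²=16 ≤ ρ²=53; F_rep = 7·(0,-4)/16² = (0.0000,-0.1094)
o2: d²=85 > ρ²=53 → inactive
o3: d²=257 > ρ²=53 → inactive
F = F_att + ΣF_rep = (2.5000,3.8906)
Δp = p'−p = (0.3125,0.4863); α = Δx/Fx = (5/16) / (5/2) = 1/8
check: Δy/Fy = (249/512) / (249/64) = 1/8 ✓

α = 1/8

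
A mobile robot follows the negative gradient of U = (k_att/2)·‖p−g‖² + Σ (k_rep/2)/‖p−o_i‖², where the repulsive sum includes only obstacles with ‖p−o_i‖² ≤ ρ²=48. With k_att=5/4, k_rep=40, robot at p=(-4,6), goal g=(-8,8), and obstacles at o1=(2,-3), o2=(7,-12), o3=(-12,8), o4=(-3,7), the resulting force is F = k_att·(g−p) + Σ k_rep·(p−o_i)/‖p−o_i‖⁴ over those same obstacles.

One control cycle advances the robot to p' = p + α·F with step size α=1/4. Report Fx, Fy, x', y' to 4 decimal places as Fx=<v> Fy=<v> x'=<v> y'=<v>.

F_att = 5/4·(g−p) = 5/4·(-4,2) = (-5.0000,2.5000)
o1: d²=117 > ρ²=48 → inactive
o2: d²=445 > ρ²=48 → inactive
o3: d²=68 > ρ²=48 → inactive
o4: d²=2 ≤ ρ²=48; F_rep = 40·(-1,-1)/2² = (-10.0000,-10.0000)
F = F_att + ΣF_rep = (-15.0000,-7.5000)
p' = p + 1/4·F = (-7.7500,4.1250)

Fx=-15.0000 Fy=-7.5000 x'=-7.7500 y'=4.1250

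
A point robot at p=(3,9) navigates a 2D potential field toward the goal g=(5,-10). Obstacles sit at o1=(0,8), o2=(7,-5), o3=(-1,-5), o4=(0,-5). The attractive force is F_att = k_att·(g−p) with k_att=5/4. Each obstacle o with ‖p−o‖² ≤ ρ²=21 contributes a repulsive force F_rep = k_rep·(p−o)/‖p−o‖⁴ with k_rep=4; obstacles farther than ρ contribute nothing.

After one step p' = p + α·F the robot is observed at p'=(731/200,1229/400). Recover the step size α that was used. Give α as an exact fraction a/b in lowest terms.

F_att = 5/4·(g−p) = 5/4·(2,-19) = (2.5000,-23.7500)
o1: d²=10 ≤ ρ²=21; F_rep = 4·(3,1)/10² = (0.1200,0.0400)
o2: d²=212 > ρ²=21 → inactive
o3: d²=212 > ρ²=21 → inactive
o4: d²=205 > ρ²=21 → inactive
F = F_att + ΣF_rep = (2.6200,-23.7100)
Δp = p'−p = (0.6550,-5.9275); α = Δx/Fx = (131/200) / (131/50) = 1/4
check: Δy/Fy = (-2371/400) / (-2371/100) = 1/4 ✓

α = 1/4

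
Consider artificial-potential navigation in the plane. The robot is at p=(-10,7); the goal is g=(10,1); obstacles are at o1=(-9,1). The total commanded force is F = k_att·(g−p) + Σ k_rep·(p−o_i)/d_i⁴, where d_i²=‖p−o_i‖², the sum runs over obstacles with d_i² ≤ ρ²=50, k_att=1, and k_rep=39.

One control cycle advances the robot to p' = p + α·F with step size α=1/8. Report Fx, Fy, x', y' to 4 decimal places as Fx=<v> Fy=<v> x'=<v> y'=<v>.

F_att = 1·(g−p) = 1·(20,-6) = (20.0000,-6.0000)
o1: d²=37 ≤ ρ²=50; F_rep = 39·(-1,6)/37² = (-0.0285,0.1709)
F = F_att + ΣF_rep = (19.9715,-5.8291)
p' = p + 1/8·F = (-7.5036,6.2714)

Fx=19.9715 Fy=-5.8291 x'=-7.5036 y'=6.2714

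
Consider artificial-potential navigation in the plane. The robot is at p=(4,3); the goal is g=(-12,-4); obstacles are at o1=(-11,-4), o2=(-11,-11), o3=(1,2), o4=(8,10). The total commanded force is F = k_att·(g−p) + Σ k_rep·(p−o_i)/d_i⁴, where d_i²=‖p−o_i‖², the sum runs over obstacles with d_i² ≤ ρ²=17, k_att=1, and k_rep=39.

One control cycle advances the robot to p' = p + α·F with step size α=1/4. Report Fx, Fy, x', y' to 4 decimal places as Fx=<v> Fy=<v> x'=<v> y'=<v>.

Fx=-14.8300 Fy=-6.6100 x'=0.2925 y'=1.3475

F_att = 1·(g−p) = 1·(-16,-7) = (-16.0000,-7.0000)
o1: d²=274 > ρ²=17 → inactive
o2: d²=421 > ρ²=17 → inactive
o3: d²=10 ≤ ρ²=17; F_rep = 39·(3,1)/10² = (1.1700,0.3900)
o4: d²=65 > ρ²=17 → inactive
F = F_att + ΣF_rep = (-14.8300,-6.6100)
p' = p + 1/4·F = (0.2925,1.3475)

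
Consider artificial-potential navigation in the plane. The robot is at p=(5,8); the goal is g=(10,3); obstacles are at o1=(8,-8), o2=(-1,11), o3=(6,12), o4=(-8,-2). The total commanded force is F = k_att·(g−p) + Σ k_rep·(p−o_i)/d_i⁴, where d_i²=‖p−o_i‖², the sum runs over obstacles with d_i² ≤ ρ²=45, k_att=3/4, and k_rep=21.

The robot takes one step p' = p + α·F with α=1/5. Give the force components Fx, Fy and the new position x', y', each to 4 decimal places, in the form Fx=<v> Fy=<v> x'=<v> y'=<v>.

F_att = 3/4·(g−p) = 3/4·(5,-5) = (3.7500,-3.7500)
o1: d²=265 > ρ²=45 → inactive
o2: d²=45 ≤ ρ²=45; F_rep = 21·(6,-3)/45² = (0.0622,-0.0311)
o3: d²=17 ≤ ρ²=45; F_rep = 21·(-1,-4)/17² = (-0.0727,-0.2907)
o4: d²=269 > ρ²=45 → inactive
F = F_att + ΣF_rep = (3.7396,-4.0718)
p' = p + 1/5·F = (5.7479,7.1856)

Fx=3.7396 Fy=-4.0718 x'=5.7479 y'=7.1856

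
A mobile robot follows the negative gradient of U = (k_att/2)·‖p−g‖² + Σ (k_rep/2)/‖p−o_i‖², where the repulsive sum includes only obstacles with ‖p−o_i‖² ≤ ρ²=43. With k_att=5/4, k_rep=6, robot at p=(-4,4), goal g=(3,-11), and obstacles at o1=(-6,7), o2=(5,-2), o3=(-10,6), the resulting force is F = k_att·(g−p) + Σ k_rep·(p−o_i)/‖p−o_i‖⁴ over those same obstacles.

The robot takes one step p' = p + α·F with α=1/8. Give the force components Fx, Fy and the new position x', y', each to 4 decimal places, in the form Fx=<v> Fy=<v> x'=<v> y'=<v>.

Fx=8.8435 Fy=-18.8640 x'=-2.8946 y'=1.6420

F_att = 5/4·(g−p) = 5/4·(7,-15) = (8.7500,-18.7500)
o1: d²=13 ≤ ρ²=43; F_rep = 6·(2,-3)/13² = (0.0710,-0.1065)
o2: d²=117 > ρ²=43 → inactive
o3: d²=40 ≤ ρ²=43; F_rep = 6·(6,-2)/40² = (0.0225,-0.0075)
F = F_att + ΣF_rep = (8.8435,-18.8640)
p' = p + 1/8·F = (-2.8946,1.6420)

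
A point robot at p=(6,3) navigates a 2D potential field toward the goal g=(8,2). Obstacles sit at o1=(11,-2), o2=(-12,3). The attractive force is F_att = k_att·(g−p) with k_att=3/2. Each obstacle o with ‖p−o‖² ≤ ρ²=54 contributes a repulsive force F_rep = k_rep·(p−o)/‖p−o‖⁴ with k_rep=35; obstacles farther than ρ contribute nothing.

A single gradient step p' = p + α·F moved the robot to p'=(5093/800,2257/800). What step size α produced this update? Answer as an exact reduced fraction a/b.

α = 1/8

F_att = 3/2·(g−p) = 3/2·(2,-1) = (3.0000,-1.5000)
o1: d²=50 ≤ ρ²=54; F_rep = 35·(-5,5)/50² = (-0.0700,0.0700)
o2: d²=324 > ρ²=54 → inactive
F = F_att + ΣF_rep = (2.9300,-1.4300)
Δp = p'−p = (0.3663,-0.1787); α = Δx/Fx = (293/800) / (293/100) = 1/8
check: Δy/Fy = (-143/800) / (-143/100) = 1/8 ✓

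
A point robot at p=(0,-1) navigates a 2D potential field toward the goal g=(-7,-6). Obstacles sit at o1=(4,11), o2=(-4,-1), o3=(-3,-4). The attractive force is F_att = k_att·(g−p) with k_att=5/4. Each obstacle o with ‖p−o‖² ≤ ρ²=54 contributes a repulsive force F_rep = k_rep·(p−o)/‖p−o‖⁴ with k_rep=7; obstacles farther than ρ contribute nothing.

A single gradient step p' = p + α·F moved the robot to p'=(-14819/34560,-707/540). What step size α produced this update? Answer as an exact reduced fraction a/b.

F_att = 5/4·(g−p) = 5/4·(-7,-5) = (-8.7500,-6.2500)
o1: d²=160 > ρ²=54 → inactive
o2: d²=16 ≤ ρ²=54; F_rep = 7·(4,0)/16² = (0.1094,0.0000)
o3: d²=18 ≤ ρ²=54; F_rep = 7·(3,3)/18² = (0.0648,0.0648)
F = F_att + ΣF_rep = (-8.5758,-6.1852)
Δp = p'−p = (-0.4288,-0.3093); α = Δx/Fx = (-14819/34560) / (-14819/1728) = 1/20
check: Δy/Fy = (-167/540) / (-167/27) = 1/20 ✓

α = 1/20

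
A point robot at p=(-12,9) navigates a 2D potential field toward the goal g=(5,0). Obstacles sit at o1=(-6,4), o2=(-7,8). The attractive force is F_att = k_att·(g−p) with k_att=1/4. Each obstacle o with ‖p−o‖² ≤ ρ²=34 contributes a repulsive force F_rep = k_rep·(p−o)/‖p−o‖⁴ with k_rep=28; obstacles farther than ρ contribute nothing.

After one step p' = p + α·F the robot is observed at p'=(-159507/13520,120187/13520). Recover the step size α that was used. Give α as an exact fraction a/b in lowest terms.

α = 1/20

F_att = 1/4·(g−p) = 1/4·(17,-9) = (4.2500,-2.2500)
o1: d²=61 > ρ²=34 → inactive
o2: d²=26 ≤ ρ²=34; F_rep = 28·(-5,1)/26² = (-0.2071,0.0414)
F = F_att + ΣF_rep = (4.0429,-2.2086)
Δp = p'−p = (0.2021,-0.1104); α = Δx/Fx = (2733/13520) / (2733/676) = 1/20
check: Δy/Fy = (-1493/13520) / (-1493/676) = 1/20 ✓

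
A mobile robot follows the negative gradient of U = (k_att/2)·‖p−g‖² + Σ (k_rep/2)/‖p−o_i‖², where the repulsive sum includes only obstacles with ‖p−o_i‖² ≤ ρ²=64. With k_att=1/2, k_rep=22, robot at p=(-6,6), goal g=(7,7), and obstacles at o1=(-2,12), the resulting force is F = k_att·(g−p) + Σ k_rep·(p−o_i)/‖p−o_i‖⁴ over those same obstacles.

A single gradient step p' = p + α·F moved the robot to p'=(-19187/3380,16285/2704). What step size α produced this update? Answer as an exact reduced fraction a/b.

α = 1/20

F_att = 1/2·(g−p) = 1/2·(13,1) = (6.5000,0.5000)
o1: d²=52 ≤ ρ²=64; F_rep = 22·(-4,-6)/52² = (-0.0325,-0.0488)
F = F_att + ΣF_rep = (6.4675,0.4512)
Δp = p'−p = (0.3234,0.0226); α = Δx/Fx = (1093/3380) / (1093/169) = 1/20
check: Δy/Fy = (61/2704) / (305/676) = 1/20 ✓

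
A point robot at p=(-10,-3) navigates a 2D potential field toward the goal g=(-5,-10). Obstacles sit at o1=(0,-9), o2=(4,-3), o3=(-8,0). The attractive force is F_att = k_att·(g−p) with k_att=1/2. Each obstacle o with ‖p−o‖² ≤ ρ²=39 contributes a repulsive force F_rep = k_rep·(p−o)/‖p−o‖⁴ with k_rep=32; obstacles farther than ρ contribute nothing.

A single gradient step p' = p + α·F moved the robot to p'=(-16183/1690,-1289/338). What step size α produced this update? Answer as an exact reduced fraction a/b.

F_att = 1/2·(g−p) = 1/2·(5,-7) = (2.5000,-3.5000)
o1: d²=136 > ρ²=39 → inactive
o2: d²=196 > ρ²=39 → inactive
o3: d²=13 ≤ ρ²=39; F_rep = 32·(-2,-3)/13² = (-0.3787,-0.5680)
F = F_att + ΣF_rep = (2.1213,-4.0680)
Δp = p'−p = (0.4243,-0.8136); α = Δx/Fx = (717/1690) / (717/338) = 1/5
check: Δy/Fy = (-275/338) / (-1375/338) = 1/5 ✓

α = 1/5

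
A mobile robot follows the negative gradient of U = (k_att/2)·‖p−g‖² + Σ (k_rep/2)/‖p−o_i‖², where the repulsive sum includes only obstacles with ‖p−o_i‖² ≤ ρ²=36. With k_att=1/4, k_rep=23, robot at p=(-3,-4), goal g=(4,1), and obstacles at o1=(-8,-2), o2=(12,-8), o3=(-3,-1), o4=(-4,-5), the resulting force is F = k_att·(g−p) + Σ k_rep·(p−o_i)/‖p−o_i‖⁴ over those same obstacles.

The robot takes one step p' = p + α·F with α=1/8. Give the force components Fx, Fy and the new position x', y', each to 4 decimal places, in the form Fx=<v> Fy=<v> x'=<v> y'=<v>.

Fx=7.6367 Fy=6.0935 x'=-2.0454 y'=-3.2383

F_att = 1/4·(g−p) = 1/4·(7,5) = (1.7500,1.2500)
o1: d²=29 ≤ ρ²=36; F_rep = 23·(5,-2)/29² = (0.1367,-0.0547)
o2: d²=241 > ρ²=36 → inactive
o3: d²=9 ≤ ρ²=36; F_rep = 23·(0,-3)/9² = (0.0000,-0.8519)
o4: d²=2 ≤ ρ²=36; F_rep = 23·(1,1)/2² = (5.7500,5.7500)
F = F_att + ΣF_rep = (7.6367,6.0935)
p' = p + 1/8·F = (-2.0454,-3.2383)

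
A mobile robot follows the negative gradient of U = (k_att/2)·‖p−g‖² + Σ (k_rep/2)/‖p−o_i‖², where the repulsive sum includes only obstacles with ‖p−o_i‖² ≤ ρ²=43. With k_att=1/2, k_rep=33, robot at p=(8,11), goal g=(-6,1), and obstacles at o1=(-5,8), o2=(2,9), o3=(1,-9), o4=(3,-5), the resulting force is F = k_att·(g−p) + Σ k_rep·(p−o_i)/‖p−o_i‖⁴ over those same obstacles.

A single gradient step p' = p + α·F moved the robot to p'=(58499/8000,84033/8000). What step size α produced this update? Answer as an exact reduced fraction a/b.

α = 1/10

F_att = 1/2·(g−p) = 1/2·(-14,-10) = (-7.0000,-5.0000)
o1: d²=178 > ρ²=43 → inactive
o2: d²=40 ≤ ρ²=43; F_rep = 33·(6,2)/40² = (0.1237,0.0413)
o3: d²=449 > ρ²=43 → inactive
o4: d²=281 > ρ²=43 → inactive
F = F_att + ΣF_rep = (-6.8762,-4.9588)
Δp = p'−p = (-0.6876,-0.4959); α = Δx/Fx = (-5501/8000) / (-5501/800) = 1/10
check: Δy/Fy = (-3967/8000) / (-3967/800) = 1/10 ✓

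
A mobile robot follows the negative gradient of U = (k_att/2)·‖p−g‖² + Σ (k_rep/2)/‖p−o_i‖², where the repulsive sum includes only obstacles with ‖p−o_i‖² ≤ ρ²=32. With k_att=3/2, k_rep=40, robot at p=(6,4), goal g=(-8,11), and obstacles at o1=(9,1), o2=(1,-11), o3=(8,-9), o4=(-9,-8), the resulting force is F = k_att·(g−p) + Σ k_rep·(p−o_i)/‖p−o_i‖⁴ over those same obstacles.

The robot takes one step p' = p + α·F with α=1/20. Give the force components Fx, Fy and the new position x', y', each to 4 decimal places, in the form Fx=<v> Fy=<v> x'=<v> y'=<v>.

Fx=-21.3704 Fy=10.8704 x'=4.9315 y'=4.5435

F_att = 3/2·(g−p) = 3/2·(-14,7) = (-21.0000,10.5000)
o1: d²=18 ≤ ρ²=32; F_rep = 40·(-3,3)/18² = (-0.3704,0.3704)
o2: d²=250 > ρ²=32 → inactive
o3: d²=173 > ρ²=32 → inactive
o4: d²=369 > ρ²=32 → inactive
F = F_att + ΣF_rep = (-21.3704,10.8704)
p' = p + 1/20·F = (4.9315,4.5435)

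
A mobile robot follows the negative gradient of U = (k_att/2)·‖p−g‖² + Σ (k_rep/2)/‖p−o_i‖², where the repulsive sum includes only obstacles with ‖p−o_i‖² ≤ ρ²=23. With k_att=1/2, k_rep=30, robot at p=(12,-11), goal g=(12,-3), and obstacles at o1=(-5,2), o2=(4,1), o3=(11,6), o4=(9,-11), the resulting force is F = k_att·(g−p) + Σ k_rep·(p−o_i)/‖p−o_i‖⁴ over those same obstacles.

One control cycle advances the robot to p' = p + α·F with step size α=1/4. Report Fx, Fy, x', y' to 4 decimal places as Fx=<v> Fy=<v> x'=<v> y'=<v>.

Fx=1.1111 Fy=4.0000 x'=12.2778 y'=-10.0000

F_att = 1/2·(g−p) = 1/2·(0,8) = (0.0000,4.0000)
o1: d²=458 > ρ²=23 → inactive
o2: d²=208 > ρ²=23 → inactive
o3: d²=290 > ρ²=23 → inactive
o4: d²=9 ≤ ρ²=23; F_rep = 30·(3,0)/9² = (1.1111,0.0000)
F = F_att + ΣF_rep = (1.1111,4.0000)
p' = p + 1/4·F = (12.2778,-10.0000)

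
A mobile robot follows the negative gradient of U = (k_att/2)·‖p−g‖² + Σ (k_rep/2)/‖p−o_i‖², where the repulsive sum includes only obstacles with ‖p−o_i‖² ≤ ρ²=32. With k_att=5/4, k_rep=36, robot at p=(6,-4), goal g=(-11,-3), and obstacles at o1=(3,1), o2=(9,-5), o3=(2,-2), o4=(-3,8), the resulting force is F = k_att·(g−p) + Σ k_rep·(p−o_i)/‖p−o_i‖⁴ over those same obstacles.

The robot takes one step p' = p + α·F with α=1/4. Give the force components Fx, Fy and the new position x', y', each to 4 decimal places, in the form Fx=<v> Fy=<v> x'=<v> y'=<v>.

F_att = 5/4·(g−p) = 5/4·(-17,1) = (-21.2500,1.2500)
o1: d²=34 > ρ²=32 → inactive
o2: d²=10 ≤ ρ²=32; F_rep = 36·(-3,1)/10² = (-1.0800,0.3600)
o3: d²=20 ≤ ρ²=32; F_rep = 36·(4,-2)/20² = (0.3600,-0.1800)
o4: d²=225 > ρ²=32 → inactive
F = F_att + ΣF_rep = (-21.9700,1.4300)
p' = p + 1/4·F = (0.5075,-3.6425)

Fx=-21.9700 Fy=1.4300 x'=0.5075 y'=-3.6425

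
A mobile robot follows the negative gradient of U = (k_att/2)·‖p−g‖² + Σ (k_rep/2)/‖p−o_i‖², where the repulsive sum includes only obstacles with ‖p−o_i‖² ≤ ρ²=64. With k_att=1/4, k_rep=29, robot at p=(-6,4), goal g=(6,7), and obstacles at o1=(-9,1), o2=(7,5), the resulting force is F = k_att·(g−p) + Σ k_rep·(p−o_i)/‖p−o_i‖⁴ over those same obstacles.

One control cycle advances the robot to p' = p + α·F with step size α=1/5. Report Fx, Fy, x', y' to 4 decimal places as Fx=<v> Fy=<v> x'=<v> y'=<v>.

Fx=3.2685 Fy=1.0185 x'=-5.3463 y'=4.2037

F_att = 1/4·(g−p) = 1/4·(12,3) = (3.0000,0.7500)
o1: d²=18 ≤ ρ²=64; F_rep = 29·(3,3)/18² = (0.2685,0.2685)
o2: d²=170 > ρ²=64 → inactive
F = F_att + ΣF_rep = (3.2685,1.0185)
p' = p + 1/5·F = (-5.3463,4.2037)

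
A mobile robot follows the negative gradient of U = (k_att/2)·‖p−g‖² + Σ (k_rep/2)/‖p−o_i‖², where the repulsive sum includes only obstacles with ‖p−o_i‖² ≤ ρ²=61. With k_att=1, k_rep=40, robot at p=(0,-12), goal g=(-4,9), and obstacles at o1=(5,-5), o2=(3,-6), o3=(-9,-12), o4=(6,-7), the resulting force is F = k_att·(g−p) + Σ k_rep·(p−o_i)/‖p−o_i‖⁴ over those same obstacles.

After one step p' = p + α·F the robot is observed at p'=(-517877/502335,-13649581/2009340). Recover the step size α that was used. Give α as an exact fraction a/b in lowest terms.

F_att = 1·(g−p) = 1·(-4,21) = (-4.0000,21.0000)
o1: d²=74 > ρ²=61 → inactive
o2: d²=45 ≤ ρ²=61; F_rep = 40·(-3,-6)/45² = (-0.0593,-0.1185)
o3: d²=81 > ρ²=61 → inactive
o4: d²=61 ≤ ρ²=61; F_rep = 40·(-6,-5)/61² = (-0.0645,-0.0537)
F = F_att + ΣF_rep = (-4.1238,20.8277)
Δp = p'−p = (-1.0309,5.2069); α = Δx/Fx = (-517877/502335) / (-2071508/502335) = 1/4
check: Δy/Fy = (10462499/2009340) / (10462499/502335) = 1/4 ✓

α = 1/4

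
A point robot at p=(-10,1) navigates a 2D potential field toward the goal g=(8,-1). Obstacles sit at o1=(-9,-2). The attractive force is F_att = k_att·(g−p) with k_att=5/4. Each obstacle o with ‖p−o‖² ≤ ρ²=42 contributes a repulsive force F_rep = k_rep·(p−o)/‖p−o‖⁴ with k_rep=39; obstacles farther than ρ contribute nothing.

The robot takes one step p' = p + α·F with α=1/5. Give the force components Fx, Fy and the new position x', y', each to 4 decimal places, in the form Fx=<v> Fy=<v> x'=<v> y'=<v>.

F_att = 5/4·(g−p) = 5/4·(18,-2) = (22.5000,-2.5000)
o1: d²=10 ≤ ρ²=42; F_rep = 39·(-1,3)/10² = (-0.3900,1.1700)
F = F_att + ΣF_rep = (22.1100,-1.3300)
p' = p + 1/5·F = (-5.5780,0.7340)

Fx=22.1100 Fy=-1.3300 x'=-5.5780 y'=0.7340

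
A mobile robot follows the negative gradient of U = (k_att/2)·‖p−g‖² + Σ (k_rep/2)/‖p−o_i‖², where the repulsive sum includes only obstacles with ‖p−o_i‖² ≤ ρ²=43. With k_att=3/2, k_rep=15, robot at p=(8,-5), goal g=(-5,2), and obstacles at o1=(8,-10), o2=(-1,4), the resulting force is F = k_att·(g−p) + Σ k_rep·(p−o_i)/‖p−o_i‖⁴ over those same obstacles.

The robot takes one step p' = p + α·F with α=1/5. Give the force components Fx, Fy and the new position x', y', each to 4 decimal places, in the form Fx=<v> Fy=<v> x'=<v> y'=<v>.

Fx=-19.5000 Fy=10.6200 x'=4.1000 y'=-2.8760

F_att = 3/2·(g−p) = 3/2·(-13,7) = (-19.5000,10.5000)
o1: d²=25 ≤ ρ²=43; F_rep = 15·(0,5)/25² = (0.0000,0.1200)
o2: d²=162 > ρ²=43 → inactive
F = F_att + ΣF_rep = (-19.5000,10.6200)
p' = p + 1/5·F = (4.1000,-2.8760)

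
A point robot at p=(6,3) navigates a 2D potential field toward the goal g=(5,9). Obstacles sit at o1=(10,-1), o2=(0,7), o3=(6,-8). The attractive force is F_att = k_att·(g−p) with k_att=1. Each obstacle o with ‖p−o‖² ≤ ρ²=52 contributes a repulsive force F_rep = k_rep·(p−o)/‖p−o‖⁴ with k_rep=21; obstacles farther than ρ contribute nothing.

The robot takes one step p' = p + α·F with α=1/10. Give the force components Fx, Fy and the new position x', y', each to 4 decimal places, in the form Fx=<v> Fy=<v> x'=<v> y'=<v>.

Fx=-1.0354 Fy=6.0510 x'=5.8965 y'=3.6051

F_att = 1·(g−p) = 1·(-1,6) = (-1.0000,6.0000)
o1: d²=32 ≤ ρ²=52; F_rep = 21·(-4,4)/32² = (-0.0820,0.0820)
o2: d²=52 ≤ ρ²=52; F_rep = 21·(6,-4)/52² = (0.0466,-0.0311)
o3: d²=121 > ρ²=52 → inactive
F = F_att + ΣF_rep = (-1.0354,6.0510)
p' = p + 1/10·F = (5.8965,3.6051)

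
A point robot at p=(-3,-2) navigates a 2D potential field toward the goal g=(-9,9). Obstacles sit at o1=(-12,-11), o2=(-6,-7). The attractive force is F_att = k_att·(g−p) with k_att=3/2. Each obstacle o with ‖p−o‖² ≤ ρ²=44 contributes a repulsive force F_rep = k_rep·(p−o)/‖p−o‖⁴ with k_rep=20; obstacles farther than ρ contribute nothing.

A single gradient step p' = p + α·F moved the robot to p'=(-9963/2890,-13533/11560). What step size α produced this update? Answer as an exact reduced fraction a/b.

α = 1/20

F_att = 3/2·(g−p) = 3/2·(-6,11) = (-9.0000,16.5000)
o1: d²=162 > ρ²=44 → inactive
o2: d²=34 ≤ ρ²=44; F_rep = 20·(3,5)/34² = (0.0519,0.0865)
F = F_att + ΣF_rep = (-8.9481,16.5865)
Δp = p'−p = (-0.4474,0.8293); α = Δx/Fx = (-1293/2890) / (-2586/289) = 1/20
check: Δy/Fy = (9587/11560) / (9587/578) = 1/20 ✓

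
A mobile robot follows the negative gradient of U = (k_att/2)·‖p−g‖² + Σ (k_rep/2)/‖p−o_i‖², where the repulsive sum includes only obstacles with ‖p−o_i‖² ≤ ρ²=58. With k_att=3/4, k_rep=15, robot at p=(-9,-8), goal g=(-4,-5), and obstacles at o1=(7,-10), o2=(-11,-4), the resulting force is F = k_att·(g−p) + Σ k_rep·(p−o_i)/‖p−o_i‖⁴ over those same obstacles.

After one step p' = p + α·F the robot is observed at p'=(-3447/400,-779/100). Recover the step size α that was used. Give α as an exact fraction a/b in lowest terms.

F_att = 3/4·(g−p) = 3/4·(5,3) = (3.7500,2.2500)
o1: d²=260 > ρ²=58 → inactive
o2: d²=20 ≤ ρ²=58; F_rep = 15·(2,-4)/20² = (0.0750,-0.1500)
F = F_att + ΣF_rep = (3.8250,2.1000)
Δp = p'−p = (0.3825,0.2100); α = Δx/Fx = (153/400) / (153/40) = 1/10
check: Δy/Fy = (21/100) / (21/10) = 1/10 ✓

α = 1/10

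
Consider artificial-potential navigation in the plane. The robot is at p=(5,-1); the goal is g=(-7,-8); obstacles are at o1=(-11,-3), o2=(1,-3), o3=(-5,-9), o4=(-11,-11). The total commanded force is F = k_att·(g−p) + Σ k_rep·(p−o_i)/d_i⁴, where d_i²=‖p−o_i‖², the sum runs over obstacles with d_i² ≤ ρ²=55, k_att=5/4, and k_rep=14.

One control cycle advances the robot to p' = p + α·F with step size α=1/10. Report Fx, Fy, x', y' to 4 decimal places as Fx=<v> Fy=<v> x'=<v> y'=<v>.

F_att = 5/4·(g−p) = 5/4·(-12,-7) = (-15.0000,-8.7500)
o1: d²=260 > ρ²=55 → inactive
o2: d²=20 ≤ ρ²=55; F_rep = 14·(4,2)/20² = (0.1400,0.0700)
o3: d²=164 > ρ²=55 → inactive
o4: d²=356 > ρ²=55 → inactive
F = F_att + ΣF_rep = (-14.8600,-8.6800)
p' = p + 1/10·F = (3.5140,-1.8680)

Fx=-14.8600 Fy=-8.6800 x'=3.5140 y'=-1.8680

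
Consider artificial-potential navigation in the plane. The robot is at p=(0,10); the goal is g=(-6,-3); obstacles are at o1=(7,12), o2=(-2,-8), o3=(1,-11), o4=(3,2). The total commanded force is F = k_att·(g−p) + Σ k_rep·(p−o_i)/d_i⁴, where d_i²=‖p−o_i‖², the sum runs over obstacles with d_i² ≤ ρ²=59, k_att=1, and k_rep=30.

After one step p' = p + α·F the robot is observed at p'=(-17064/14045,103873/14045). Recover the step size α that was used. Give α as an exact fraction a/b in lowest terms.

F_att = 1·(g−p) = 1·(-6,-13) = (-6.0000,-13.0000)
o1: d²=53 ≤ ρ²=59; F_rep = 30·(-7,-2)/53² = (-0.0748,-0.0214)
o2: d²=328 > ρ²=59 → inactive
o3: d²=442 > ρ²=59 → inactive
o4: d²=73 > ρ²=59 → inactive
F = F_att + ΣF_rep = (-6.0748,-13.0214)
Δp = p'−p = (-1.2150,-2.6043); α = Δx/Fx = (-17064/14045) / (-17064/2809) = 1/5
check: Δy/Fy = (-36577/14045) / (-36577/2809) = 1/5 ✓

α = 1/5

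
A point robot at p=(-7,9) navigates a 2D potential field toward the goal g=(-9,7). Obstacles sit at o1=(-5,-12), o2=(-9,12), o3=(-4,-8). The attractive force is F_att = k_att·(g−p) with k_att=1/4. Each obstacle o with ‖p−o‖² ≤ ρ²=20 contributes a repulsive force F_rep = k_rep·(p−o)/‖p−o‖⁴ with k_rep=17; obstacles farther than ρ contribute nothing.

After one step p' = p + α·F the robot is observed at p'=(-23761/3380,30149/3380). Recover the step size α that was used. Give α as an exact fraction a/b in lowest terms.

α = 1/10

F_att = 1/4·(g−p) = 1/4·(-2,-2) = (-0.5000,-0.5000)
o1: d²=445 > ρ²=20 → inactive
o2: d²=13 ≤ ρ²=20; F_rep = 17·(2,-3)/13² = (0.2012,-0.3018)
o3: d²=298 > ρ²=20 → inactive
F = F_att + ΣF_rep = (-0.2988,-0.8018)
Δp = p'−p = (-0.0299,-0.0802); α = Δx/Fx = (-101/3380) / (-101/338) = 1/10
check: Δy/Fy = (-271/3380) / (-271/338) = 1/10 ✓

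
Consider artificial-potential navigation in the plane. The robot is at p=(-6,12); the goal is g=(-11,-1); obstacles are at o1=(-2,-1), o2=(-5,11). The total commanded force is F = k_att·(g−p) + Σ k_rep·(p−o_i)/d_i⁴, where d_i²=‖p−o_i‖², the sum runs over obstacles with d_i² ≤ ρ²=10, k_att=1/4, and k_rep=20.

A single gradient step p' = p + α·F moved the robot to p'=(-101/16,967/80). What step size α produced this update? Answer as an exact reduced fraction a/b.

F_att = 1/4·(g−p) = 1/4·(-5,-13) = (-1.2500,-3.2500)
o1: d²=185 > ρ²=10 → inactive
o2: d²=2 ≤ ρ²=10; F_rep = 20·(-1,1)/2² = (-5.0000,5.0000)
F = F_att + ΣF_rep = (-6.2500,1.7500)
Δp = p'−p = (-0.3125,0.0875); α = Δx/Fx = (-5/16) / (-25/4) = 1/20
check: Δy/Fy = (7/80) / (7/4) = 1/20 ✓

α = 1/20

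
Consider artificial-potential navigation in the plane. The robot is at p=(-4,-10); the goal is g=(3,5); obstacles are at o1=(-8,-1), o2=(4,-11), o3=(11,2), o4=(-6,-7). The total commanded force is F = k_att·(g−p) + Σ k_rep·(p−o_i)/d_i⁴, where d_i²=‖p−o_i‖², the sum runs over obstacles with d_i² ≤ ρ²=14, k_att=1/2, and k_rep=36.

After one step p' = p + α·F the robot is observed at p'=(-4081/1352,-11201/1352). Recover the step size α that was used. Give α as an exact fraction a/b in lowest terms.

F_att = 1/2·(g−p) = 1/2·(7,15) = (3.5000,7.5000)
o1: d²=97 > ρ²=14 → inactive
o2: d²=65 > ρ²=14 → inactive
o3: d²=369 > ρ²=14 → inactive
o4: d²=13 ≤ ρ²=14; F_rep = 36·(2,-3)/13² = (0.4260,-0.6391)
F = F_att + ΣF_rep = (3.9260,6.8609)
Δp = p'−p = (0.9815,1.7152); α = Δx/Fx = (1327/1352) / (1327/338) = 1/4
check: Δy/Fy = (2319/1352) / (2319/338) = 1/4 ✓

α = 1/4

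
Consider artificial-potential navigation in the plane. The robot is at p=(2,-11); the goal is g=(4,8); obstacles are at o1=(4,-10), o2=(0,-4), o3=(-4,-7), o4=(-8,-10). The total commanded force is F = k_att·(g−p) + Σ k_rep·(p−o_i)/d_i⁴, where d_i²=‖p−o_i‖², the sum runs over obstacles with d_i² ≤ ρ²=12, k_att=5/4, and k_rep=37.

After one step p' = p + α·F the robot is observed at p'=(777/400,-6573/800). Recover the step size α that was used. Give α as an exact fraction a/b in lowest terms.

F_att = 5/4·(g−p) = 5/4·(2,19) = (2.5000,23.7500)
o1: d²=5 ≤ ρ²=12; F_rep = 37·(-2,-1)/5² = (-2.9600,-1.4800)
o2: d²=53 > ρ²=12 → inactive
o3: d²=52 > ρ²=12 → inactive
o4: d²=101 > ρ²=12 → inactive
F = F_att + ΣF_rep = (-0.4600,22.2700)
Δp = p'−p = (-0.0575,2.7837); α = Δx/Fx = (-23/400) / (-23/50) = 1/8
check: Δy/Fy = (2227/800) / (2227/100) = 1/8 ✓

α = 1/8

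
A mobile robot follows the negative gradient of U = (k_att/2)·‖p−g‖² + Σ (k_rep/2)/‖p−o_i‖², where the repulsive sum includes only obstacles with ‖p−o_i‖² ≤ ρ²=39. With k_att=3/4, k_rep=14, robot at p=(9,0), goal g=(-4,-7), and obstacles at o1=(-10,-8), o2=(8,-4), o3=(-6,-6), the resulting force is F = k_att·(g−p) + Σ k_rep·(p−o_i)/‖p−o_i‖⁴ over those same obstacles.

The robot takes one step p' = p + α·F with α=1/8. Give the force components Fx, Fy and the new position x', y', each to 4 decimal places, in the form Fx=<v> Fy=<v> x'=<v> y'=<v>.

Fx=-9.7016 Fy=-5.0562 x'=7.7873 y'=-0.6320

F_att = 3/4·(g−p) = 3/4·(-13,-7) = (-9.7500,-5.2500)
o1: d²=425 > ρ²=39 → inactive
o2: d²=17 ≤ ρ²=39; F_rep = 14·(1,4)/17² = (0.0484,0.1938)
o3: d²=261 > ρ²=39 → inactive
F = F_att + ΣF_rep = (-9.7016,-5.0562)
p' = p + 1/8·F = (7.7873,-0.6320)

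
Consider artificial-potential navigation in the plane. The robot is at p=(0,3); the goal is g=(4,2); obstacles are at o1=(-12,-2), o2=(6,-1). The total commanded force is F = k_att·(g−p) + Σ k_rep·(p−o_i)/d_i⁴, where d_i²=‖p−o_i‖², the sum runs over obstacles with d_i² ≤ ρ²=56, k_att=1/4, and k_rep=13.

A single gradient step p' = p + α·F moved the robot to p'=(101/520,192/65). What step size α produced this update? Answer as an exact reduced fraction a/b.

α = 1/5

F_att = 1/4·(g−p) = 1/4·(4,-1) = (1.0000,-0.2500)
o1: d²=169 > ρ²=56 → inactive
o2: d²=52 ≤ ρ²=56; F_rep = 13·(-6,4)/52² = (-0.0288,0.0192)
F = F_att + ΣF_rep = (0.9712,-0.2308)
Δp = p'−p = (0.1942,-0.0462); α = Δx/Fx = (101/520) / (101/104) = 1/5
check: Δy/Fy = (-3/65) / (-3/13) = 1/5 ✓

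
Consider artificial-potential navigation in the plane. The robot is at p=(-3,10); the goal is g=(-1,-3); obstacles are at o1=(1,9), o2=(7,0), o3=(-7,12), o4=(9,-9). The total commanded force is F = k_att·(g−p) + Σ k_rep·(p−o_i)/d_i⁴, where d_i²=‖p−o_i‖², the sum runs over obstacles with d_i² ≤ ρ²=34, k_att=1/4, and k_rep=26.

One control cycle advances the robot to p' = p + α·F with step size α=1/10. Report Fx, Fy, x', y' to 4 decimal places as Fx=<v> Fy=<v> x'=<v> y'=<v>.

Fx=0.4001 Fy=-3.2900 x'=-2.9600 y'=9.6710

F_att = 1/4·(g−p) = 1/4·(2,-13) = (0.5000,-3.2500)
o1: d²=17 ≤ ρ²=34; F_rep = 26·(-4,1)/17² = (-0.3599,0.0900)
o2: d²=200 > ρ²=34 → inactive
o3: d²=20 ≤ ρ²=34; F_rep = 26·(4,-2)/20² = (0.2600,-0.1300)
o4: d²=505 > ρ²=34 → inactive
F = F_att + ΣF_rep = (0.4001,-3.2900)
p' = p + 1/10·F = (-2.9600,9.6710)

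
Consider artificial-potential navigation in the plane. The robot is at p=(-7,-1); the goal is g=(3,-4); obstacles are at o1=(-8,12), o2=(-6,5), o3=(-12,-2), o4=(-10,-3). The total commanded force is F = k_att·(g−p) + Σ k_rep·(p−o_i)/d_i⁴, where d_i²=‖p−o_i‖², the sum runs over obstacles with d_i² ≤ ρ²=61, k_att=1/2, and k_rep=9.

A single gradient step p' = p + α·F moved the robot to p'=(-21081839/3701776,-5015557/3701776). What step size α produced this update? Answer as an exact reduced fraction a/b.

α = 1/4

F_att = 1/2·(g−p) = 1/2·(10,-3) = (5.0000,-1.5000)
o1: d²=170 > ρ²=61 → inactive
o2: d²=37 ≤ ρ²=61; F_rep = 9·(-1,-6)/37² = (-0.0066,-0.0394)
o3: d²=26 ≤ ρ²=61; F_rep = 9·(5,1)/26² = (0.0666,0.0133)
o4: d²=13 ≤ ρ²=61; F_rep = 9·(3,2)/13² = (0.1598,0.1065)
F = F_att + ΣF_rep = (5.2198,-1.4196)
Δp = p'−p = (1.3049,-0.3549); α = Δx/Fx = (4830593/3701776) / (4830593/925444) = 1/4
check: Δy/Fy = (-1313781/3701776) / (-1313781/925444) = 1/4 ✓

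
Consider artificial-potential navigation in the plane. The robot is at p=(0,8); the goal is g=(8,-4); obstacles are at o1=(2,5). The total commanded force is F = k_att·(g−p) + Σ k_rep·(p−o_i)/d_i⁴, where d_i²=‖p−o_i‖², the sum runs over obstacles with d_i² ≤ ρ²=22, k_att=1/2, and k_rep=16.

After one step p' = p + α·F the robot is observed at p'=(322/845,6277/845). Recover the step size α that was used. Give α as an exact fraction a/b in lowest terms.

α = 1/10

F_att = 1/2·(g−p) = 1/2·(8,-12) = (4.0000,-6.0000)
o1: d²=13 ≤ ρ²=22; F_rep = 16·(-2,3)/13² = (-0.1893,0.2840)
F = F_att + ΣF_rep = (3.8107,-5.7160)
Δp = p'−p = (0.3811,-0.5716); α = Δx/Fx = (322/845) / (644/169) = 1/10
check: Δy/Fy = (-483/845) / (-966/169) = 1/10 ✓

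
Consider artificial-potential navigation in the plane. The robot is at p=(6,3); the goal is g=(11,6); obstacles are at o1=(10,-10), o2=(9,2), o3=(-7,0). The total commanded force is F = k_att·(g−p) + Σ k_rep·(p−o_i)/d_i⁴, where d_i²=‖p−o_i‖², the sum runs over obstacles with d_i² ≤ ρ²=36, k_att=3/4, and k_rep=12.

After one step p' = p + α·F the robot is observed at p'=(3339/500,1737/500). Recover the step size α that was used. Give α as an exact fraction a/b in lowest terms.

α = 1/5

F_att = 3/4·(g−p) = 3/4·(5,3) = (3.7500,2.2500)
o1: d²=185 > ρ²=36 → inactive
o2: d²=10 ≤ ρ²=36; F_rep = 12·(-3,1)/10² = (-0.3600,0.1200)
o3: d²=178 > ρ²=36 → inactive
F = F_att + ΣF_rep = (3.3900,2.3700)
Δp = p'−p = (0.6780,0.4740); α = Δx/Fx = (339/500) / (339/100) = 1/5
check: Δy/Fy = (237/500) / (237/100) = 1/5 ✓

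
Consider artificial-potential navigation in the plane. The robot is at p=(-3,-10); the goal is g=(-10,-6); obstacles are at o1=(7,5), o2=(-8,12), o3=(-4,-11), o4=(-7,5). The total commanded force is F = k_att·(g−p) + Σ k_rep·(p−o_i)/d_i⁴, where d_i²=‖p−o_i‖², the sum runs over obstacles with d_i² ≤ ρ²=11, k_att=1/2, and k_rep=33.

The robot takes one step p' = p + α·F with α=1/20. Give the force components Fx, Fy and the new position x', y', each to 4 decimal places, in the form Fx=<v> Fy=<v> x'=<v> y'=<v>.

Fx=4.7500 Fy=10.2500 x'=-2.7625 y'=-9.4875

F_att = 1/2·(g−p) = 1/2·(-7,4) = (-3.5000,2.0000)
o1: d²=325 > ρ²=11 → inactive
o2: d²=509 > ρ²=11 → inactive
o3: d²=2 ≤ ρ²=11; F_rep = 33·(1,1)/2² = (8.2500,8.2500)
o4: d²=241 > ρ²=11 → inactive
F = F_att + ΣF_rep = (4.7500,10.2500)
p' = p + 1/20·F = (-2.7625,-9.4875)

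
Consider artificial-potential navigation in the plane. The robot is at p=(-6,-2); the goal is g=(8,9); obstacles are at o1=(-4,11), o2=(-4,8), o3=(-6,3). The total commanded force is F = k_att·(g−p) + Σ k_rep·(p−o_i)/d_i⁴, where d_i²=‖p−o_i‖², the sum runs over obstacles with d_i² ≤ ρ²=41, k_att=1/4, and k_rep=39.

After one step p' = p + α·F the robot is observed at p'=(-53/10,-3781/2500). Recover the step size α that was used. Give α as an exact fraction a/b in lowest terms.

α = 1/5

F_att = 1/4·(g−p) = 1/4·(14,11) = (3.5000,2.7500)
o1: d²=173 > ρ²=41 → inactive
o2: d²=104 > ρ²=41 → inactive
o3: d²=25 ≤ ρ²=41; F_rep = 39·(0,-5)/25² = (0.0000,-0.3120)
F = F_att + ΣF_rep = (3.5000,2.4380)
Δp = p'−p = (0.7000,0.4876); α = Δx/Fx = (7/10) / (7/2) = 1/5
check: Δy/Fy = (1219/2500) / (1219/500) = 1/5 ✓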